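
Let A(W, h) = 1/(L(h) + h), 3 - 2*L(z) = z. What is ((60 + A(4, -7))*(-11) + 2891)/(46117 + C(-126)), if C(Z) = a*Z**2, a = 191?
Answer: 4473/6156866 ≈ 0.00072651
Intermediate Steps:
L(z) = 3/2 - z/2
A(W, h) = 1/(3/2 + h/2) (A(W, h) = 1/((3/2 - h/2) + h) = 1/(3/2 + h/2))
C(Z) = 191*Z**2
((60 + A(4, -7))*(-11) + 2891)/(46117 + C(-126)) = ((60 + 2/(3 - 7))*(-11) + 2891)/(46117 + 191*(-126)**2) = ((60 + 2/(-4))*(-11) + 2891)/(46117 + 191*15876) = ((60 + 2*(-1/4))*(-11) + 2891)/(46117 + 3032316) = ((60 - 1/2)*(-11) + 2891)/3078433 = ((119/2)*(-11) + 2891)*(1/3078433) = (-1309/2 + 2891)*(1/3078433) = (4473/2)*(1/3078433) = 4473/6156866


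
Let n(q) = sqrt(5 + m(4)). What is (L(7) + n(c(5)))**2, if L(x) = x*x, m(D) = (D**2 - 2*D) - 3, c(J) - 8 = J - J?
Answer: (49 + sqrt(10))**2 ≈ 2720.9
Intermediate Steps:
c(J) = 8 (c(J) = 8 + (J - J) = 8 + 0 = 8)
m(D) = -3 + D**2 - 2*D
n(q) = sqrt(10) (n(q) = sqrt(5 + (-3 + 4**2 - 2*4)) = sqrt(5 + (-3 + 16 - 8)) = sqrt(5 + 5) = sqrt(10))
L(x) = x**2
(L(7) + n(c(5)))**2 = (7**2 + sqrt(10))**2 = (49 + sqrt(10))**2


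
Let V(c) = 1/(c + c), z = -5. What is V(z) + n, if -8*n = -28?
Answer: 17/5 ≈ 3.4000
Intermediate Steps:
n = 7/2 (n = -1/8*(-28) = 7/2 ≈ 3.5000)
V(c) = 1/(2*c)
V(z) + n = (1/2)/(-5) + 7/2 = (1/2)*(-1/5) + 7/2 = -1/10 + 7/2 = 17/5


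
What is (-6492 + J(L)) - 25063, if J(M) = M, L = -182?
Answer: -31737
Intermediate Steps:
(-6492 + J(L)) - 25063 = (-6492 - 182) - 25063 = -6674 - 25063 = -31737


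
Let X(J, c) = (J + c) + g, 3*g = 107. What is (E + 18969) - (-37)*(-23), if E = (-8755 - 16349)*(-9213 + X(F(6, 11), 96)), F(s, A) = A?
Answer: 227719766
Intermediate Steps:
g = 107/3 (g = (⅓)*107 = 107/3 ≈ 35.667)
X(J, c) = 107/3 + J + c (X(J, c) = (J + c) + 107/3 = 107/3 + J + c)
E = 227701648 (E = (-8755 - 16349)*(-9213 + (107/3 + 11 + 96)) = -25104*(-9213 + 428/3) = -25104*(-27211/3) = 227701648)
(E + 18969) - (-37)*(-23) = (227701648 + 18969) - (-37)*(-23) = 227720617 - 37*23 = 227720617 - 851 = 227719766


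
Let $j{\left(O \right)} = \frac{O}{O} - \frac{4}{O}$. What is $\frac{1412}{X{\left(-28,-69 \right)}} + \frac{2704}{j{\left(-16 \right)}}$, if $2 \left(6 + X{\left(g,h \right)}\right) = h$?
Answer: $\frac{861976}{405} \approx 2128.3$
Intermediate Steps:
$j{\left(O \right)} = 1 - \frac{4}{O}$
$X{\left(g,h \right)} = -6 + \frac{h}{2}$
$\frac{1412}{X{\left(-28,-69 \right)}} + \frac{2704}{j{\left(-16 \right)}} = \frac{1412}{-6 + \frac{1}{2} \left(-69\right)} + \frac{2704}{\frac{1}{-16} \left(-4 - 16\right)} = \frac{1412}{-6 - \frac{69}{2}} + \frac{2704}{\left(- \frac{1}{16}\right) \left(-20\right)} = \frac{1412}{- \frac{81}{2}} + \frac{2704}{\frac{5}{4}} = 1412 \left(- \frac{2}{81}\right) + 2704 \cdot \frac{4}{5} = - \frac{2824}{81} + \frac{10816}{5} = \frac{861976}{405}$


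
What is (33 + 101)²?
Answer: 17956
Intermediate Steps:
(33 + 101)² = 134² = 17956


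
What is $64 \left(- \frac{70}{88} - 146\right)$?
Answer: $- \frac{103344}{11} \approx -9394.9$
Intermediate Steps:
$64 \left(- \frac{70}{88} - 146\right) = 64 \left(\left(-70\right) \frac{1}{88} - 146\right) = 64 \left(- \frac{35}{44} - 146\right) = 64 \left(- \frac{6459}{44}\right) = - \frac{103344}{11}$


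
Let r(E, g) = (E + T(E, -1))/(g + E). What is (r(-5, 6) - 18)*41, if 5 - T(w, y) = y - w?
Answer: -902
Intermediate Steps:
T(w, y) = 5 + w - y (T(w, y) = 5 - (y - w) = 5 + (w - y) = 5 + w - y)
r(E, g) = (6 + 2*E)/(E + g) (r(E, g) = (E + (5 + E - 1*(-1)))/(g + E) = (E + (5 + E + 1))/(E + g) = (E + (6 + E))/(E + g) = (6 + 2*E)/(E + g))
(r(-5, 6) - 18)*41 = (2*(3 - 5)/(-5 + 6) - 18)*41 = (2*(-2)/1 - 18)*41 = (2*1*(-2) - 18)*41 = (-4 - 18)*41 = -22*41 = -902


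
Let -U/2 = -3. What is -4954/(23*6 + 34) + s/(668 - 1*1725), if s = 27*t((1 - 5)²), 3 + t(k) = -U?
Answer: -2597291/90902 ≈ -28.572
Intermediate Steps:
U = 6 (U = -2*(-3) = 6)
t(k) = -9 (t(k) = -3 - 1*6 = -3 - 6 = -9)
s = -243 (s = 27*(-9) = -243)
-4954/(23*6 + 34) + s/(668 - 1*1725) = -4954/(23*6 + 34) - 243/(668 - 1*1725) = -4954/(138 + 34) - 243/(668 - 1725) = -4954/172 - 243/(-1057) = -4954*1/172 - 243*(-1/1057) = -2477/86 + 243/1057 = -2597291/90902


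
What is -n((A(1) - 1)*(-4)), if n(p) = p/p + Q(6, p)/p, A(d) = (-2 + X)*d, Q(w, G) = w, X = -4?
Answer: -17/14 ≈ -1.2143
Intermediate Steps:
A(d) = -6*d (A(d) = (-2 - 4)*d = -6*d)
n(p) = 1 + 6/p (n(p) = p/p + 6/p = 1 + 6/p)
-n((A(1) - 1)*(-4)) = -(6 + (-6*1 - 1)*(-4))/((-6*1 - 1)*(-4)) = -(6 + (-6 - 1)*(-4))/((-6 - 1)*(-4)) = -(6 - 7*(-4))/((-7*(-4))) = -(6 + 28)/28 = -34/28 = -1*17/14 = -17/14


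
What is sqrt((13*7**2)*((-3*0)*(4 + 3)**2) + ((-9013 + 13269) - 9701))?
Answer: 33*I*sqrt(5) ≈ 73.79*I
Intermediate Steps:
sqrt((13*7**2)*((-3*0)*(4 + 3)**2) + ((-9013 + 13269) - 9701)) = sqrt((13*49)*(0*7**2) + (4256 - 9701)) = sqrt(637*(0*49) - 5445) = sqrt(637*0 - 5445) = sqrt(0 - 5445) = sqrt(-5445) = 33*I*sqrt(5)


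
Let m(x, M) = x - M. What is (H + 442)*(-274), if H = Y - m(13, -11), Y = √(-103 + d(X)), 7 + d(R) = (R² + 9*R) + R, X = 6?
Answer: -114532 - 274*I*√14 ≈ -1.1453e+5 - 1025.2*I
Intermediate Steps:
d(R) = -7 + R² + 10*R (d(R) = -7 + ((R² + 9*R) + R) = -7 + (R² + 10*R) = -7 + R² + 10*R)
Y = I*√14 (Y = √(-103 + (-7 + 6² + 10*6)) = √(-103 + (-7 + 36 + 60)) = √(-103 + 89) = √(-14) = I*√14 ≈ 3.7417*I)
H = -24 + I*√14 (H = I*√14 - (13 - 1*(-11)) = I*√14 - (13 + 11) = I*√14 - 1*24 = I*√14 - 24 = -24 + I*√14 ≈ -24.0 + 3.7417*I)
(H + 442)*(-274) = ((-24 + I*√14) + 442)*(-274) = (418 + I*√14)*(-274) = -114532 - 274*I*√14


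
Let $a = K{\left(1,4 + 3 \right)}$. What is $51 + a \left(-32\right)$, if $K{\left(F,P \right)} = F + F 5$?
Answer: $-141$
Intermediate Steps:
$K{\left(F,P \right)} = 6 F$ ($K{\left(F,P \right)} = F + 5 F = 6 F$)
$a = 6$ ($a = 6 \cdot 1 = 6$)
$51 + a \left(-32\right) = 51 + 6 \left(-32\right) = 51 - 192 = -141$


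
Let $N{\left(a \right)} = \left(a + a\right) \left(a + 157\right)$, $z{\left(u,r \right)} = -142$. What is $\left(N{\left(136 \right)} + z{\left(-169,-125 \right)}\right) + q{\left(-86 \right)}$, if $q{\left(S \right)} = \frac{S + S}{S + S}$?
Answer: $79555$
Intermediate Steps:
$q{\left(S \right)} = 1$ ($q{\left(S \right)} = \frac{2 S}{2 S} = 2 S \frac{1}{2 S} = 1$)
$N{\left(a \right)} = 2 a \left(157 + a\right)$
$\left(N{\left(136 \right)} + z{\left(-169,-125 \right)}\right) + q{\left(-86 \right)} = \left(2 \cdot 136 \left(157 + 136\right) - 142\right) + 1 = \left(2 \cdot 136 \cdot 293 - 142\right) + 1 = \left(79696 - 142\right) + 1 = 79554 + 1 = 79555$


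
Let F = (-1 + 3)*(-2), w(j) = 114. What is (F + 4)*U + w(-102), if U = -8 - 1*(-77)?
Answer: 114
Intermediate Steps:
F = -4 (F = 2*(-2) = -4)
U = 69 (U = -8 + 77 = 69)
(F + 4)*U + w(-102) = (-4 + 4)*69 + 114 = 0*69 + 114 = 0 + 114 = 114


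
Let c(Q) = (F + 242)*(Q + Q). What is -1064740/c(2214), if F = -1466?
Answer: 266185/1354968 ≈ 0.19645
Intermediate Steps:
c(Q) = -2448*Q (c(Q) = (-1466 + 242)*(Q + Q) = -2448*Q)
-1064740/c(2214) = -1064740/((-2448*2214)) = -1064740/(-5419872) = -1064740*(-1/5419872) = 266185/1354968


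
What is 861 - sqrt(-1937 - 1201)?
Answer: 861 - I*sqrt(3138) ≈ 861.0 - 56.018*I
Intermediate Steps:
861 - sqrt(-1937 - 1201) = 861 - sqrt(-3138) = 861 - I*sqrt(3138)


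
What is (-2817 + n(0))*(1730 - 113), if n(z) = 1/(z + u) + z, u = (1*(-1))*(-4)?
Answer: -18218739/4 ≈ -4.5547e+6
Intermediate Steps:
u = 4 (u = -1*(-4) = 4)
n(z) = z + 1/(4 + z) (n(z) = 1/(z + 4) + z = 1/(4 + z) + z = z + 1/(4 + z))
(-2817 + n(0))*(1730 - 113) = (-2817 + (1 + 0**2 + 4*0)/(4 + 0))*(1730 - 113) = (-2817 + (1 + 0 + 0)/4)*1617 = (-2817 + (1/4)*1)*1617 = (-2817 + 1/4)*1617 = -11267/4*1617 = -18218739/4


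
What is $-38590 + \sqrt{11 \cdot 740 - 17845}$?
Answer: $-38590 + i \sqrt{9705} \approx -38590.0 + 98.514 i$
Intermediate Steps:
$-38590 + \sqrt{11 \cdot 740 - 17845} = -38590 + \sqrt{8140 - 17845} = -38590 + \sqrt{-9705} = -38590 + i \sqrt{9705}$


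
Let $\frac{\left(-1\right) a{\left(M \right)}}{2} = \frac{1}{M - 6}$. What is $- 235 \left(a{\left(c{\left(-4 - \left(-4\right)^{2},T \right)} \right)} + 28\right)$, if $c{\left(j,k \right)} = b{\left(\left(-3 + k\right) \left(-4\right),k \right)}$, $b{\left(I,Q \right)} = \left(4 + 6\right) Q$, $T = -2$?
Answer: $- \frac{85775}{13} \approx -6598.1$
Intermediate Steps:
$b{\left(I,Q \right)} = 10 Q$
$c{\left(j,k \right)} = 10 k$
$a{\left(M \right)} = - \frac{2}{-6 + M}$ ($a{\left(M \right)} = - \frac{2}{M - 6} = - \frac{2}{-6 + M}$)
$- 235 \left(a{\left(c{\left(-4 - \left(-4\right)^{2},T \right)} \right)} + 28\right) = - 235 \left(- \frac{2}{-6 + 10 \left(-2\right)} + 28\right) = - 235 \left(- \frac{2}{-6 - 20} + 28\right) = - 235 \left(- \frac{2}{-26} + 28\right) = - 235 \left(\left(-2\right) \left(- \frac{1}{26}\right) + 28\right) = - 235 \left(\frac{1}{13} + 28\right) = \left(-235\right) \frac{365}{13} = - \frac{85775}{13}$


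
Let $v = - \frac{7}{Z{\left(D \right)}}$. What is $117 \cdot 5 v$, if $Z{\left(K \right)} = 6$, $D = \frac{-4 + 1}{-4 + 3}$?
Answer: $- \frac{1365}{2} \approx -682.5$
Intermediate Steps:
$D = 3$ ($D = - \frac{3}{-1} = \left(-3\right) \left(-1\right) = 3$)
$v = - \frac{7}{6} \approx -1.1667$
$117 \cdot 5 v = 117 \cdot 5 \left(- \frac{7}{6}\right) = 117 \left(- \frac{35}{6}\right) = - \frac{1365}{2}$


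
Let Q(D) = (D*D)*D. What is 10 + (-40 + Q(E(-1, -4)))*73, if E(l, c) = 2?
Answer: -2326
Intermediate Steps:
Q(D) = D³ (Q(D) = D²*D = D³)
10 + (-40 + Q(E(-1, -4)))*73 = 10 + (-40 + 2³)*73 = 10 + (-40 + 8)*73 = 10 - 32*73 = 10 - 2336 = -2326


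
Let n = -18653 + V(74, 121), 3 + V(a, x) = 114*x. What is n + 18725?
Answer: 13863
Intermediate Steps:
V(a, x) = -3 + 114*x
n = -4862 (n = -18653 + (-3 + 114*121) = -18653 + (-3 + 13794) = -18653 + 13791 = -4862)
n + 18725 = -4862 + 18725 = 13863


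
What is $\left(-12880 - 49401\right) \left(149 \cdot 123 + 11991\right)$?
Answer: $-1888235358$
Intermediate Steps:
$\left(-12880 - 49401\right) \left(149 \cdot 123 + 11991\right) = - 62281 \left(18327 + 11991\right) = \left(-62281\right) 30318 = -1888235358$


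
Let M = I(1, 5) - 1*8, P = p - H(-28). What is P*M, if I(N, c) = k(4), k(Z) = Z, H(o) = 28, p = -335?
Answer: 1452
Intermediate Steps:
I(N, c) = 4
P = -363 (P = -335 - 1*28 = -335 - 28 = -363)
M = -4 (M = 4 - 1*8 = 4 - 8 = -4)
P*M = -363*(-4) = 1452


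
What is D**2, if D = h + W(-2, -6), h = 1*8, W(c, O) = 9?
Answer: 289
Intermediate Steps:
h = 8
D = 17 (D = 8 + 9 = 17)
D**2 = 17**2 = 289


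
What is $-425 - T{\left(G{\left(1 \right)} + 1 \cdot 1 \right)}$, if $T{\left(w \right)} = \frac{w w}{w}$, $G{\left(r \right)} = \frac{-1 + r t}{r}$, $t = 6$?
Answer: $-431$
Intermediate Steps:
$G{\left(r \right)} = \frac{-1 + 6 r}{r}$ ($G{\left(r \right)} = \frac{-1 + r 6}{r} = \frac{-1 + 6 r}{r}$)
$T{\left(w \right)} = w$ ($T{\left(w \right)} = \frac{w^{2}}{w} = w$)
$-425 - T{\left(G{\left(1 \right)} + 1 \cdot 1 \right)} = -425 - \left(\left(6 - 1^{-1}\right) + 1 \cdot 1\right) = -425 - \left(\left(6 - 1\right) + 1\right) = -425 - \left(5 + 1\right) = -425 - 6 = -431$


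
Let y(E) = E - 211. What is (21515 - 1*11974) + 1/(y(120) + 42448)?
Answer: 404128138/42357 ≈ 9541.0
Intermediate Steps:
y(E) = -211 + E
(21515 - 1*11974) + 1/(y(120) + 42448) = (21515 - 1*11974) + 1/((-211 + 120) + 42448) = (21515 - 11974) + 1/(-91 + 42448) = 9541 + 1/42357 = 404128138/42357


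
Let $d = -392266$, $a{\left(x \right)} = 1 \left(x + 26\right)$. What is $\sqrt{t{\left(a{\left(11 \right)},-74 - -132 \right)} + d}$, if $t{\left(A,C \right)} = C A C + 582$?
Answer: $4 i \sqrt{16701} \approx 516.93 i$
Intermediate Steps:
$a{\left(x \right)} = 26 + x$ ($a{\left(x \right)} = 1 \left(26 + x\right) = 26 + x$)
$t{\left(A,C \right)} = 582 + A C^{2}$ ($t{\left(A,C \right)} = A C C + 582 = A C^{2} + 582 = 582 + A C^{2}$)
$\sqrt{t{\left(a{\left(11 \right)},-74 - -132 \right)} + d} = \sqrt{\left(582 + \left(26 + 11\right) \left(-74 - -132\right)^{2}\right) - 392266} = \sqrt{\left(582 + 37 \left(-74 + 132\right)^{2}\right) - 392266} = \sqrt{\left(582 + 37 \cdot 58^{2}\right) - 392266} = \sqrt{\left(582 + 37 \cdot 3364\right) - 392266} = \sqrt{\left(582 + 124468\right) - 392266} = \sqrt{125050 - 392266} = \sqrt{-267216} = 4 i \sqrt{16701}$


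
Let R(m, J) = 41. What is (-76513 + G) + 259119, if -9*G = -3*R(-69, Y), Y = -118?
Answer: 547859/3 ≈ 1.8262e+5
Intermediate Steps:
G = 41/3 (G = -(-1)*41/3 = -⅑*(-123) = 41/3 ≈ 13.667)
(-76513 + G) + 259119 = (-76513 + 41/3) + 259119 = -229498/3 + 259119 = 547859/3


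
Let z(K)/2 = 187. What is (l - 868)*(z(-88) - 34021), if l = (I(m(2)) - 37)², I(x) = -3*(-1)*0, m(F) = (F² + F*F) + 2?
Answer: -16857147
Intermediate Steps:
z(K) = 374 (z(K) = 2*187 = 374)
m(F) = 2 + 2*F² (m(F) = (F² + F²) + 2 = 2*F² + 2 = 2 + 2*F²)
I(x) = 0 (I(x) = 3*0 = 0)
l = 1369 (l = (0 - 37)² = (-37)² = 1369)
(l - 868)*(z(-88) - 34021) = (1369 - 868)*(374 - 34021) = 501*(-33647) = -16857147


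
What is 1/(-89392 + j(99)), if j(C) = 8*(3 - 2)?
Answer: -1/89384 ≈ -1.1188e-5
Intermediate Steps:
j(C) = 8 (j(C) = 8*1 = 8)
1/(-89392 + j(99)) = 1/(-89392 + 8) = 1/(-89384) = -1/89384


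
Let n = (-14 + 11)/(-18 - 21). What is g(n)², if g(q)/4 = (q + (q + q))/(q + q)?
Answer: 36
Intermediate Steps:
n = 1/13 (n = -3/(-39) = -3*(-1/39) = 1/13 ≈ 0.076923)
g(q) = 6 (g(q) = 4*((q + (q + q))/(q + q)) = 4*((q + 2*q)/((2*q))) = 4*((3*q)*(1/(2*q))) = 4*(3/2) = 6)
g(n)² = 6² = 36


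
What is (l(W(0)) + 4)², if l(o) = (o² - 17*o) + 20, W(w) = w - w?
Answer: 576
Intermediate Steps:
W(w) = 0
l(o) = 20 + o² - 17*o
(l(W(0)) + 4)² = ((20 + 0² - 17*0) + 4)² = ((20 + 0 + 0) + 4)² = (20 + 4)² = 24² = 576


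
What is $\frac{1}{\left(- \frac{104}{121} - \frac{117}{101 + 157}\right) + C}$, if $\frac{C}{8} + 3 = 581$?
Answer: $\frac{10406}{48103681} \approx 0.00021632$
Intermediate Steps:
$C = 4624$ ($C = -24 + 8 \cdot 581 = -24 + 4648 = 4624$)
$\frac{1}{\left(- \frac{104}{121} - \frac{117}{101 + 157}\right) + C} = \frac{1}{\left(- \frac{104}{121} - \frac{117}{101 + 157}\right) + 4624} = \frac{1}{\left(\left(-104\right) \frac{1}{121} - \frac{117}{258}\right) + 4624} = \frac{1}{\left(- \frac{104}{121} - \frac{39}{86}\right) + 4624} = \frac{1}{- \frac{13663}{10406} + 4624} = \frac{1}{\frac{48103681}{10406}} = \frac{10406}{48103681}$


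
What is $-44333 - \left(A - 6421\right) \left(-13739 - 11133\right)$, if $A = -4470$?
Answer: $-270925285$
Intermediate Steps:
$-44333 - \left(A - 6421\right) \left(-13739 - 11133\right) = -44333 - \left(-4470 - 6421\right) \left(-13739 - 11133\right) = -44333 - \left(-10891\right) \left(-24872\right) = -44333 - 270880952 = -270925285$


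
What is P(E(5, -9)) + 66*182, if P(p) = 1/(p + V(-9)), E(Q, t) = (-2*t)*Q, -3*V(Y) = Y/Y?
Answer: 3231231/269 ≈ 12012.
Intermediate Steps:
V(Y) = -⅓ (V(Y) = -Y/(3*Y) = -⅓*1 = -⅓)
E(Q, t) = -2*Q*t
P(p) = 1/(-⅓ + p) (P(p) = 1/(p - ⅓) = 1/(-⅓ + p))
P(E(5, -9)) + 66*182 = 3/(-1 + 3*(-2*5*(-9))) + 66*182 = 3/(-1 + 3*90) + 12012 = 3/(-1 + 270) + 12012 = 3/269 + 12012 = 3231231/269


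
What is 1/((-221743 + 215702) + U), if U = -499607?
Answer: -1/505648 ≈ -1.9777e-6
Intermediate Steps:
1/((-221743 + 215702) + U) = 1/((-221743 + 215702) - 499607) = 1/(-6041 - 499607) = 1/(-505648) = -1/505648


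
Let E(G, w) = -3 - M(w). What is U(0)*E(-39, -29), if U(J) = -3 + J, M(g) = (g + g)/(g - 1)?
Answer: 74/5 ≈ 14.800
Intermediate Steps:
M(g) = 2*g/(-1 + g) (M(g) = (2*g)/(-1 + g) = 2*g/(-1 + g))
E(G, w) = -3 - 2*w/(-1 + w)
U(0)*E(-39, -29) = (-3 + 0)*((3 - 5*(-29))/(-1 - 29)) = -3*(3 + 145)/(-30) = -(-1)*148/10 = -3*(-74/15) = 74/5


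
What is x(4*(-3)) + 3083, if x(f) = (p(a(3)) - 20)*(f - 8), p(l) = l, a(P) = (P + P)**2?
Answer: 2763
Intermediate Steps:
a(P) = 4*P**2 (a(P) = (2*P)**2 = 4*P**2)
x(f) = -128 + 16*f (x(f) = (4*3**2 - 20)*(f - 8) = (4*9 - 20)*(-8 + f) = (36 - 20)*(-8 + f) = 16*(-8 + f) = -128 + 16*f)
x(4*(-3)) + 3083 = (-128 + 16*(4*(-3))) + 3083 = (-128 + 16*(-12)) + 3083 = (-128 - 192) + 3083 = -320 + 3083 = 2763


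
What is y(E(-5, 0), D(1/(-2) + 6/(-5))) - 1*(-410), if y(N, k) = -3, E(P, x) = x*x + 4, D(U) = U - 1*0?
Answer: 407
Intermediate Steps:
D(U) = U (D(U) = U + 0 = U)
E(P, x) = 4 + x² (E(P, x) = x² + 4 = 4 + x²)
y(E(-5, 0), D(1/(-2) + 6/(-5))) - 1*(-410) = -3 - 1*(-410) = -3 + 410 = 407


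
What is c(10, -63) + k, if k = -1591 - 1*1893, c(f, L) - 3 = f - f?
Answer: -3481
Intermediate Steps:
c(f, L) = 3 (c(f, L) = 3 + (f - f) = 3 + 0 = 3)
k = -3484 (k = -1591 - 1893 = -3484)
c(10, -63) + k = 3 - 3484 = -3481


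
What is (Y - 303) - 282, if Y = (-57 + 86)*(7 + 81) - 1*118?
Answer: 1849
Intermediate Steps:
Y = 2434 (Y = 29*88 - 118 = 2552 - 118 = 2434)
(Y - 303) - 282 = (2434 - 303) - 282 = 2131 - 282 = 1849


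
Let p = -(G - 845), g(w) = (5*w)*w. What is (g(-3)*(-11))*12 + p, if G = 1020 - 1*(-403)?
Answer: -6518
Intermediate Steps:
G = 1423 (G = 1020 + 403 = 1423)
g(w) = 5*w²
p = -578 (p = -(1423 - 845) = -1*578 = -578)
(g(-3)*(-11))*12 + p = ((5*(-3)²)*(-11))*12 - 578 = ((5*9)*(-11))*12 - 578 = (45*(-11))*12 - 578 = -495*12 - 578 = -5940 - 578 = -6518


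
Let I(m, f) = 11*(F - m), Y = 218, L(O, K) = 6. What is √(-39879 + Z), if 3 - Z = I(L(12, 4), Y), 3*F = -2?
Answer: 4*I*√22389/3 ≈ 199.51*I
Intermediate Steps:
F = -⅔ (F = (⅓)*(-2) = -⅔ ≈ -0.66667)
I(m, f) = -22/3 - 11*m (I(m, f) = 11*(-⅔ - m) = -22/3 - 11*m)
Z = 229/3 (Z = 3 - (-22/3 - 11*6) = 3 - (-22/3 - 66) = 3 - 1*(-220/3) = 3 + 220/3 = 229/3 ≈ 76.333)
√(-39879 + Z) = √(-39879 + 229/3) = √(-119408/3) = 4*I*√22389/3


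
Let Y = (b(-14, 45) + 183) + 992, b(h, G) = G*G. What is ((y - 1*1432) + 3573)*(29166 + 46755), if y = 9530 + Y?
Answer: 1129021191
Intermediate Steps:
b(h, G) = G²
Y = 3200 (Y = (45² + 183) + 992 = (2025 + 183) + 992 = 2208 + 992 = 3200)
y = 12730 (y = 9530 + 3200 = 12730)
((y - 1*1432) + 3573)*(29166 + 46755) = ((12730 - 1*1432) + 3573)*(29166 + 46755) = ((12730 - 1432) + 3573)*75921 = (11298 + 3573)*75921 = 14871*75921 = 1129021191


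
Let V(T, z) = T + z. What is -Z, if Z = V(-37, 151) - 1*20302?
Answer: 20188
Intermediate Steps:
Z = -20188 (Z = (-37 + 151) - 1*20302 = 114 - 20302 = -20188)
-Z = -1*(-20188) = 20188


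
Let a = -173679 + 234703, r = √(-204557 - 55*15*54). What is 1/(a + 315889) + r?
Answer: 1/376913 + I*√249107 ≈ 2.6531e-6 + 499.11*I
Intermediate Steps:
r = I*√249107 (r = √(-204557 - 825*54) = √(-204557 - 44550) = √(-249107) = I*√249107 ≈ 499.11*I)
a = 61024
1/(a + 315889) + r = 1/(61024 + 315889) + I*√249107 = 1/376913 + I*√249107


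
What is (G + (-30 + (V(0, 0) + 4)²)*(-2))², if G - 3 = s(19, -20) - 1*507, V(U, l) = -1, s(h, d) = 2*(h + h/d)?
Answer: 18139081/100 ≈ 1.8139e+5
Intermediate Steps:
s(h, d) = 2*h + 2*h/d
G = -4679/10 (G = 3 + (2*19*(1 - 20)/(-20) - 1*507) = 3 + (2*19*(-1/20)*(-19) - 507) = 3 + (361/10 - 507) = 3 - 4709/10 = -4679/10 ≈ -467.90)
(G + (-30 + (V(0, 0) + 4)²)*(-2))² = (-4679/10 + (-30 + (-1 + 4)²)*(-2))² = (-4679/10 + (-30 + 3²)*(-2))² = (-4679/10 + (-30 + 9)*(-2))² = (-4679/10 - 21*(-2))² = (-4679/10 + 42)² = (-4259/10)² = 18139081/100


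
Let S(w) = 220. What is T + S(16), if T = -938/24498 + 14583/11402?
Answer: 30899161189/139663098 ≈ 221.24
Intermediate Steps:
T = 173279629/139663098 (T = -938*1/24498 + 14583*(1/11402) = -469/12249 + 14583/11402 = 173279629/139663098 ≈ 1.2407)
T + S(16) = 173279629/139663098 + 220 = 30899161189/139663098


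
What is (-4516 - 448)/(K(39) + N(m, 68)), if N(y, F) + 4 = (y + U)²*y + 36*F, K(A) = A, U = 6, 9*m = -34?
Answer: -3618756/1796507 ≈ -2.0143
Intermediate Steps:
m = -34/9 (m = (⅑)*(-34) = -34/9 ≈ -3.7778)
N(y, F) = -4 + 36*F + y*(6 + y)² (N(y, F) = -4 + ((y + 6)²*y + 36*F) = -4 + ((6 + y)²*y + 36*F) = -4 + (y*(6 + y)² + 36*F) = -4 + (36*F + y*(6 + y)²) = -4 + 36*F + y*(6 + y)²)
(-4516 - 448)/(K(39) + N(m, 68)) = (-4516 - 448)/(39 + (-4 + 36*68 - 34*(6 - 34/9)²/9)) = -4964/(39 + (-4 + 2448 - 34*(20/9)²/9)) = -4964/(39 + (-4 + 2448 - 34/9*400/81)) = -4964/(39 + (-4 + 2448 - 13600/729)) = -4964/(39 + 1768076/729) = -4964/1796507/729 = -4964*729/1796507 = -3618756/1796507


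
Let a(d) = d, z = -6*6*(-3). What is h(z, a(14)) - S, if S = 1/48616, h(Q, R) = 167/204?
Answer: 2029667/2479416 ≈ 0.81861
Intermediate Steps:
z = 108 (z = -36*(-3) = 108)
h(Q, R) = 167/204 (h(Q, R) = 167*(1/204) = 167/204)
S = 1/48616 ≈ 2.0569e-5
h(z, a(14)) - S = 167/204 - 1*1/48616 = 167/204 - 1/48616 = 2029667/2479416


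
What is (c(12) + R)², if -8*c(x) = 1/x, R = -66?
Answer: 40157569/9216 ≈ 4357.4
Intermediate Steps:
c(x) = -1/(8*x)
(c(12) + R)² = (-⅛/12 - 66)² = (-⅛*1/12 - 66)² = (-1/96 - 66)² = (-6337/96)² = 40157569/9216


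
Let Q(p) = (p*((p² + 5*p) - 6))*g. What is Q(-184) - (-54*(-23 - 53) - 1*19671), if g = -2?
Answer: 12133807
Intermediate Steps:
Q(p) = -2*p*(-6 + p² + 5*p) (Q(p) = (p*((p² + 5*p) - 6))*(-2) = (p*(-6 + p² + 5*p))*(-2) = -2*p*(-6 + p² + 5*p))
Q(-184) - (-54*(-23 - 53) - 1*19671) = 2*(-184)*(6 - 1*(-184)² - 5*(-184)) - (-54*(-23 - 53) - 1*19671) = 2*(-184)*(6 - 1*33856 + 920) - (-54*(-76) - 19671) = 2*(-184)*(6 - 33856 + 920) - (4104 - 19671) = 2*(-184)*(-32930) - 1*(-15567) = 12118240 + 15567 = 12133807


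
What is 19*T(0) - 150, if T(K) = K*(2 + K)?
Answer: -150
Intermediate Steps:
19*T(0) - 150 = 19*(0*(2 + 0)) - 150 = 19*(0*2) - 150 = 19*0 - 150 = 0 - 150 = -150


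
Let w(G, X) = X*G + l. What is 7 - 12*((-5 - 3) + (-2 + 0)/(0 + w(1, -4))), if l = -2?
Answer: 99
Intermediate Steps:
w(G, X) = -2 + G*X (w(G, X) = X*G - 2 = G*X - 2 = -2 + G*X)
7 - 12*((-5 - 3) + (-2 + 0)/(0 + w(1, -4))) = 7 - 12*((-5 - 3) + (-2 + 0)/(0 + (-2 + 1*(-4)))) = 7 - 12*(-8 - 2/(0 + (-2 - 4))) = 7 - 12*(-8 - 2/(0 - 6)) = 7 - 12*(-8 - 2/(-6)) = 7 - 12*(-8 - 2*(-⅙)) = 7 - 12*(-8 + ⅓) = 7 - 12*(-23/3) = 7 + 92 = 99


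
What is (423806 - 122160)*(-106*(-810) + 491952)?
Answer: 174294678552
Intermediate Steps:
(423806 - 122160)*(-106*(-810) + 491952) = 301646*(85860 + 491952) = 301646*577812 = 174294678552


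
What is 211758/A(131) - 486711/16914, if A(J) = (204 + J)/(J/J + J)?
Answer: 157539342333/1888730 ≈ 83410.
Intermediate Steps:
A(J) = (204 + J)/(1 + J)
211758/A(131) - 486711/16914 = 211758/(((204 + 131)/(1 + 131))) - 486711/16914 = 211758/((335/132)) - 486711*1/16914 = 211758/(((1/132)*335)) - 162237/5638 = 211758/(335/132) - 162237/5638 = 211758*(132/335) - 162237/5638 = 27952056/335 - 162237/5638 = 157539342333/1888730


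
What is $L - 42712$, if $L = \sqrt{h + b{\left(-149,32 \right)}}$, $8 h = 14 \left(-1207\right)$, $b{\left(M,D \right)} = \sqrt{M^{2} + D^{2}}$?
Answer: $-42712 + \frac{i \sqrt{8449 - 20 \sqrt{929}}}{2} \approx -42712.0 + 44.27 i$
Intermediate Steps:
$b{\left(M,D \right)} = \sqrt{D^{2} + M^{2}}$
$h = - \frac{8449}{4}$ ($h = \frac{14 \left(-1207\right)}{8} = \frac{1}{8} \left(-16898\right) = - \frac{8449}{4} \approx -2112.3$)
$L = \sqrt{- \frac{8449}{4} + 5 \sqrt{929}}$ ($L = \sqrt{- \frac{8449}{4} + \sqrt{32^{2} + \left(-149\right)^{2}}} = \sqrt{- \frac{8449}{4} + \sqrt{1024 + 22201}} = \sqrt{- \frac{8449}{4} + \sqrt{23225}} = \sqrt{- \frac{8449}{4} + 5 \sqrt{929}} \approx 44.27 i$)
$L - 42712 = \frac{\sqrt{-8449 + 20 \sqrt{929}}}{2} - 42712 = -42712 + \frac{\sqrt{-8449 + 20 \sqrt{929}}}{2}$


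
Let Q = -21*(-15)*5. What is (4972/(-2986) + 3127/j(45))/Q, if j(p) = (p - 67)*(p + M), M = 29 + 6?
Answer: -3014657/1379532000 ≈ -0.0021853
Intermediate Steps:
Q = 1575 (Q = 315*5 = 1575)
M = 35
j(p) = (-67 + p)*(35 + p) (j(p) = (p - 67)*(p + 35) = (-67 + p)*(35 + p))
(4972/(-2986) + 3127/j(45))/Q = (4972/(-2986) + 3127/(-2345 + 45² - 32*45))/1575 = (4972*(-1/2986) + 3127/(-2345 + 2025 - 1440))*(1/1575) = (-2486/1493 + 3127/(-1760))*(1/1575) = (-2486/1493 + 3127*(-1/1760))*(1/1575) = (-2486/1493 - 3127/1760)*(1/1575) = -9043971/2627680*1/1575 = -3014657/1379532000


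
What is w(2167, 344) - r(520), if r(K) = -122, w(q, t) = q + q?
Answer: 4456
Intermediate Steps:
w(q, t) = 2*q
w(2167, 344) - r(520) = 2*2167 - 1*(-122) = 4334 + 122 = 4456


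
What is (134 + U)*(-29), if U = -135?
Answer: 29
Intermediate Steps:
(134 + U)*(-29) = (134 - 135)*(-29) = -1*(-29) = 29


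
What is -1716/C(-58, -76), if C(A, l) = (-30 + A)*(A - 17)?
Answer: -13/50 ≈ -0.26000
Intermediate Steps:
C(A, l) = (-30 + A)*(-17 + A)
-1716/C(-58, -76) = -1716/(510 + (-58)² - 47*(-58)) = -1716/(510 + 3364 + 2726) = -1716/6600 = -1716*1/6600 = -13/50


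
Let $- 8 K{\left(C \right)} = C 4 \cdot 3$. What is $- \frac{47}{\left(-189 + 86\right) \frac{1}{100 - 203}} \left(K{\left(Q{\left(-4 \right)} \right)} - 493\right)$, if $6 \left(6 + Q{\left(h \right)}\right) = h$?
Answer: $22701$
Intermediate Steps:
$Q{\left(h \right)} = -6 + \frac{h}{6}$
$K{\left(C \right)} = - \frac{3 C}{2}$ ($K{\left(C \right)} = - \frac{C 4 \cdot 3}{8} = - \frac{4 C 3}{8} = - \frac{12 C}{8} = - \frac{3 C}{2}$)
$- \frac{47}{\left(-189 + 86\right) \frac{1}{100 - 203}} \left(K{\left(Q{\left(-4 \right)} \right)} - 493\right) = - \frac{47}{\left(-189 + 86\right) \frac{1}{100 - 203}} \left(- \frac{3 \left(-6 + \frac{1}{6} \left(-4\right)\right)}{2} - 493\right) = - \frac{47}{\left(-103\right) \frac{1}{-103}} \left(- \frac{3 \left(-6 - \frac{2}{3}\right)}{2} - 493\right) = - \frac{47}{\left(-103\right) \left(- \frac{1}{103}\right)} \left(\left(- \frac{3}{2}\right) \left(- \frac{20}{3}\right) - 493\right) = - \frac{47}{1} \left(10 - 493\right) = \left(-47\right) 1 \left(-483\right) = \left(-47\right) \left(-483\right) = 22701$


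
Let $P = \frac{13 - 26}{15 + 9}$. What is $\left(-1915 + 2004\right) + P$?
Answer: $\frac{2123}{24} \approx 88.458$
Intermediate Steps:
$P = - \frac{13}{24} \approx -0.54167$
$\left(-1915 + 2004\right) + P = \left(-1915 + 2004\right) - \frac{13}{24} = 89 - \frac{13}{24} = \frac{2123}{24}$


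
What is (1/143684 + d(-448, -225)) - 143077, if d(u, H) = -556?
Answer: -20637763971/143684 ≈ -1.4363e+5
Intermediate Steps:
(1/143684 + d(-448, -225)) - 143077 = (1/143684 - 556) - 143077 = -79888303/143684 - 143077 = -20637763971/143684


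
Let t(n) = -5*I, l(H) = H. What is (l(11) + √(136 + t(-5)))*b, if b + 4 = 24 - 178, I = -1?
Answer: -1738 - 158*√141 ≈ -3614.1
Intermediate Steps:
b = -158 (b = -4 + (24 - 178) = -4 - 154 = -158)
t(n) = 5 (t(n) = -5*(-1) = 5)
(l(11) + √(136 + t(-5)))*b = (11 + √(136 + 5))*(-158) = (11 + √141)*(-158) = -1738 - 158*√141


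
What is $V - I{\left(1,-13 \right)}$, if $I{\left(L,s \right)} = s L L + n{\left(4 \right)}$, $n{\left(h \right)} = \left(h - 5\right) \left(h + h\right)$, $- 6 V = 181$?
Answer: $- \frac{55}{6} \approx -9.1667$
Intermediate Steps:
$V = - \frac{181}{6}$ ($V = \left(- \frac{1}{6}\right) 181 = - \frac{181}{6} \approx -30.167$)
$n{\left(h \right)} = 2 h \left(-5 + h\right)$ ($n{\left(h \right)} = \left(-5 + h\right) 2 h = 2 h \left(-5 + h\right)$)
$I{\left(L,s \right)} = -8 + s L^{2}$ ($I{\left(L,s \right)} = s L L + 2 \cdot 4 \left(-5 + 4\right) = L s L + 2 \cdot 4 \left(-1\right) = s L^{2} - 8 = -8 + s L^{2}$)
$V - I{\left(1,-13 \right)} = - \frac{181}{6} - \left(-8 - 13 \cdot 1^{2}\right) = - \frac{181}{6} - \left(-8 - 13\right) = - \frac{181}{6} - -21 = - \frac{181}{6} + 21 = - \frac{55}{6}$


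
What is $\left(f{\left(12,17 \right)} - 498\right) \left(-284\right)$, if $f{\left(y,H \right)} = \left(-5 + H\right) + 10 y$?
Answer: $103944$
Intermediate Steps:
$f{\left(y,H \right)} = -5 + H + 10 y$
$\left(f{\left(12,17 \right)} - 498\right) \left(-284\right) = \left(\left(-5 + 17 + 10 \cdot 12\right) - 498\right) \left(-284\right) = \left(\left(-5 + 17 + 120\right) - 498\right) \left(-284\right) = \left(132 - 498\right) \left(-284\right) = \left(-366\right) \left(-284\right) = 103944$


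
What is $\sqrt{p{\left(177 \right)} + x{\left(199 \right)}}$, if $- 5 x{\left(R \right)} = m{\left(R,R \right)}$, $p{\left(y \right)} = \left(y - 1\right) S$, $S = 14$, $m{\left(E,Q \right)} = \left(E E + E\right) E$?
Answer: $2 i \sqrt{395394} \approx 1257.6 i$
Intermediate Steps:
$m{\left(E,Q \right)} = E \left(E + E^{2}\right)$ ($m{\left(E,Q \right)} = \left(E^{2} + E\right) E = \left(E + E^{2}\right) E = E \left(E + E^{2}\right)$)
$p{\left(y \right)} = -14 + 14 y$ ($p{\left(y \right)} = \left(y - 1\right) 14 = \left(-1 + y\right) 14 = -14 + 14 y$)
$x{\left(R \right)} = - \frac{R^{2} \left(1 + R\right)}{5}$
$\sqrt{p{\left(177 \right)} + x{\left(199 \right)}} = \sqrt{\left(-14 + 14 \cdot 177\right) + \frac{199^{2} \left(-1 - 199\right)}{5}} = \sqrt{\left(-14 + 2478\right) + \frac{1}{5} \cdot 39601 \left(-1 - 199\right)} = \sqrt{2464 + \frac{1}{5} \cdot 39601 \left(-200\right)} = \sqrt{2464 - 1584040} = \sqrt{-1581576} = 2 i \sqrt{395394}$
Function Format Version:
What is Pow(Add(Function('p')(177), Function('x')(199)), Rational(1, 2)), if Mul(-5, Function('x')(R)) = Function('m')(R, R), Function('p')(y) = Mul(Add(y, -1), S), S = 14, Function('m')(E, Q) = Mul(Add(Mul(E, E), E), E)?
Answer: Mul(2, I, Pow(395394, Rational(1, 2))) ≈ Mul(1257.6, I)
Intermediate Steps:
Function('m')(E, Q) = Mul(E, Add(E, Pow(E, 2))) (Function('m')(E, Q) = Mul(Add(Pow(E, 2), E), E) = Mul(Add(E, Pow(E, 2)), E) = Mul(E, Add(E, Pow(E, 2))))
Function('p')(y) = Add(-14, Mul(14, y)) (Function('p')(y) = Mul(Add(y, -1), 14) = Mul(Add(-1, y), 14) = Add(-14, Mul(14, y)))
Function('x')(R) = Mul(Rational(-1, 5), Pow(R, 2), Add(1, R)) (Function('x')(R) = Mul(Rational(-1, 5), Mul(Pow(R, 2), Add(1, R))) = Mul(Rational(-1, 5), Pow(R, 2), Add(1, R)))
Pow(Add(Function('p')(177), Function('x')(199)), Rational(1, 2)) = Pow(Add(Add(-14, Mul(14, 177)), Mul(Rational(1, 5), Pow(199, 2), Add(-1, Mul(-1, 199)))), Rational(1, 2)) = Pow(Add(Add(-14, 2478), Mul(Rational(1, 5), 39601, Add(-1, -199))), Rational(1, 2)) = Pow(Add(2464, Mul(Rational(1, 5), 39601, -200)), Rational(1, 2)) = Pow(Add(2464, -1584040), Rational(1, 2)) = Pow(-1581576, Rational(1, 2)) = Mul(2, I, Pow(395394, Rational(1, 2)))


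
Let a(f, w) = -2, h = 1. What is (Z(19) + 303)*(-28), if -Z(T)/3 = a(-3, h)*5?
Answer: -9324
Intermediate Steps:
Z(T) = 30 (Z(T) = -(-6)*5 = -3*(-10) = 30)
(Z(19) + 303)*(-28) = (30 + 303)*(-28) = 333*(-28) = -9324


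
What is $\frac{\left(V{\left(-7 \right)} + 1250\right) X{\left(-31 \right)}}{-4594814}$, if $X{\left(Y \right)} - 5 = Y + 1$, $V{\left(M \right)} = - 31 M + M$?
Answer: $\frac{18250}{2297407} \approx 0.0079437$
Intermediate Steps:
$V{\left(M \right)} = - 30 M$
$X{\left(Y \right)} = 6 + Y$ ($X{\left(Y \right)} = 5 + \left(Y + 1\right) = 5 + \left(1 + Y\right) = 6 + Y$)
$\frac{\left(V{\left(-7 \right)} + 1250\right) X{\left(-31 \right)}}{-4594814} = \frac{\left(\left(-30\right) \left(-7\right) + 1250\right) \left(6 - 31\right)}{-4594814} = \left(210 + 1250\right) \left(-25\right) \left(- \frac{1}{4594814}\right) = 1460 \left(-25\right) \left(- \frac{1}{4594814}\right) = \left(-36500\right) \left(- \frac{1}{4594814}\right) = \frac{18250}{2297407}$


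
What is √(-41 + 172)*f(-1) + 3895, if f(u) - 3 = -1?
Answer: 3895 + 2*√131 ≈ 3917.9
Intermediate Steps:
f(u) = 2 (f(u) = 3 - 1 = 2)
√(-41 + 172)*f(-1) + 3895 = √(-41 + 172)*2 + 3895 = √131*2 + 3895 = 2*√131 + 3895 = 3895 + 2*√131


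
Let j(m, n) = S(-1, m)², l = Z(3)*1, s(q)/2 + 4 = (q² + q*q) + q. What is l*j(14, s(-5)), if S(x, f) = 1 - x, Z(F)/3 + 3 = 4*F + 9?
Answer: 216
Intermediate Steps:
Z(F) = 18 + 12*F (Z(F) = -9 + 3*(4*F + 9) = -9 + 3*(9 + 4*F) = -9 + (27 + 12*F) = 18 + 12*F)
s(q) = -8 + 2*q + 4*q² (s(q) = -8 + 2*((q² + q*q) + q) = -8 + 2*((q² + q²) + q) = -8 + 2*(2*q² + q) = -8 + 2*(q + 2*q²) = -8 + (2*q + 4*q²) = -8 + 2*q + 4*q²)
l = 54 (l = (18 + 12*3)*1 = (18 + 36)*1 = 54*1 = 54)
j(m, n) = 4 (j(m, n) = (1 - 1*(-1))² = (1 + 1)² = 2² = 4)
l*j(14, s(-5)) = 54*4 = 216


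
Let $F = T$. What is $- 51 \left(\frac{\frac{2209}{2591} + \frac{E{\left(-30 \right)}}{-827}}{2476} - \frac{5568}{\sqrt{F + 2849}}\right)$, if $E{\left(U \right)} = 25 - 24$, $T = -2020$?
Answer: $- \frac{23259213}{1326366583} + \frac{283968 \sqrt{829}}{829} \approx 9862.6$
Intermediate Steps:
$F = -2020$
$E{\left(U \right)} = 1$
$- 51 \left(\frac{\frac{2209}{2591} + \frac{E{\left(-30 \right)}}{-827}}{2476} - \frac{5568}{\sqrt{F + 2849}}\right) = - 51 \left(\frac{\frac{2209}{2591} + 1 \frac{1}{-827}}{2476} - \frac{5568}{\sqrt{-2020 + 2849}}\right) = - 51 \left(\left(2209 \cdot \frac{1}{2591} + 1 \left(- \frac{1}{827}\right)\right) \frac{1}{2476} - \frac{5568}{\sqrt{829}}\right) = - 51 \left(\left(\frac{2209}{2591} - \frac{1}{827}\right) \frac{1}{2476} - 5568 \frac{\sqrt{829}}{829}\right) = - 51 \left(\frac{1824252}{2142757} \cdot \frac{1}{2476} - \frac{5568 \sqrt{829}}{829}\right) = - 51 \left(\frac{456063}{1326366583} - \frac{5568 \sqrt{829}}{829}\right) = - \frac{23259213}{1326366583} + \frac{283968 \sqrt{829}}{829}$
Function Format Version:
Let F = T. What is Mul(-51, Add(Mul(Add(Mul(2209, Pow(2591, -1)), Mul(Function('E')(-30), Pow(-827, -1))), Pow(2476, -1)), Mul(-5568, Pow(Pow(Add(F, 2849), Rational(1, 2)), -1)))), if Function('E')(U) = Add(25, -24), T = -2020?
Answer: Add(Rational(-23259213, 1326366583), Mul(Rational(283968, 829), Pow(829, Rational(1, 2)))) ≈ 9862.6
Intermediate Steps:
F = -2020
Function('E')(U) = 1
Mul(-51, Add(Mul(Add(Mul(2209, Pow(2591, -1)), Mul(Function('E')(-30), Pow(-827, -1))), Pow(2476, -1)), Mul(-5568, Pow(Pow(Add(F, 2849), Rational(1, 2)), -1)))) = Mul(-51, Add(Mul(Add(Mul(2209, Pow(2591, -1)), Mul(1, Pow(-827, -1))), Pow(2476, -1)), Mul(-5568, Pow(Pow(Add(-2020, 2849), Rational(1, 2)), -1)))) = Mul(-51, Add(Mul(Add(Mul(2209, Rational(1, 2591)), Mul(1, Rational(-1, 827))), Rational(1, 2476)), Mul(-5568, Pow(Pow(829, Rational(1, 2)), -1)))) = Mul(-51, Add(Mul(Add(Rational(2209, 2591), Rational(-1, 827)), Rational(1, 2476)), Mul(-5568, Mul(Rational(1, 829), Pow(829, Rational(1, 2)))))) = Mul(-51, Add(Mul(Rational(1824252, 2142757), Rational(1, 2476)), Mul(Rational(-5568, 829), Pow(829, Rational(1, 2))))) = Mul(-51, Add(Rational(456063, 1326366583), Mul(Rational(-5568, 829), Pow(829, Rational(1, 2))))) = Add(Rational(-23259213, 1326366583), Mul(Rational(283968, 829), Pow(829, Rational(1, 2))))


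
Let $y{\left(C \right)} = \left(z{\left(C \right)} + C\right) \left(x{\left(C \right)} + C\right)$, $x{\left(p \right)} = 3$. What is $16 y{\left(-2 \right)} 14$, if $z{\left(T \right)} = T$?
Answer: $-896$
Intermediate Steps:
$y{\left(C \right)} = 2 C \left(3 + C\right)$ ($y{\left(C \right)} = \left(C + C\right) \left(3 + C\right) = 2 C \left(3 + C\right)$)
$16 y{\left(-2 \right)} 14 = 16 \cdot 2 \left(-2\right) \left(3 - 2\right) 14 = 16 \cdot 2 \left(-2\right) 1 \cdot 14 = 16 \left(-4\right) 14 = \left(-64\right) 14 = -896$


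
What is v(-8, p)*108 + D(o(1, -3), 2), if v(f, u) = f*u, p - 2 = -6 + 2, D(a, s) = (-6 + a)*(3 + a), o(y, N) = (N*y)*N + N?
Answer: 1728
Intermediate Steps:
o(y, N) = N + y*N**2 (o(y, N) = y*N**2 + N = N + y*N**2)
p = -2 (p = 2 + (-6 + 2) = 2 - 4 = -2)
v(-8, p)*108 + D(o(1, -3), 2) = -8*(-2)*108 + (-18 + (-3*(1 - 3*1))**2 - (-9)*(1 - 3*1)) = 16*108 + (-18 + (-3*(1 - 3))**2 - (-9)*(1 - 3)) = 1728 + (-18 + (-3*(-2))**2 - (-9)*(-2)) = 1728 + (-18 + 6**2 - 3*6) = 1728 + (-18 + 36 - 18) = 1728 + 0 = 1728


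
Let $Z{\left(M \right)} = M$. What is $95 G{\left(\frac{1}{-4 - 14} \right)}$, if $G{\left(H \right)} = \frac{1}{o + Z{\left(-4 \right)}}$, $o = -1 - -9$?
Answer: $\frac{95}{4} \approx 23.75$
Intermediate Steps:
$o = 8$ ($o = -1 + 9 = 8$)
$G{\left(H \right)} = \frac{1}{4}$ ($G{\left(H \right)} = \frac{1}{8 - 4} = \frac{1}{4}$)
$95 G{\left(\frac{1}{-4 - 14} \right)} = 95 \cdot \frac{1}{4} = \frac{95}{4}$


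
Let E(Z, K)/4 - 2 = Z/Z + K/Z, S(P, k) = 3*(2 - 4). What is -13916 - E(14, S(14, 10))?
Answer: -97484/7 ≈ -13926.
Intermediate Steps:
S(P, k) = -6 (S(P, k) = 3*(-2) = -6)
E(Z, K) = 12 + 4*K/Z (E(Z, K) = 8 + 4*(Z/Z + K/Z) = 8 + 4*(1 + K/Z) = 8 + (4 + 4*K/Z) = 12 + 4*K/Z)
-13916 - E(14, S(14, 10)) = -13916 - (12 + 4*(-6)/14) = -13916 - (12 + 4*(-6)*(1/14)) = -13916 - (12 - 12/7) = -13916 - 1*72/7 = -13916 - 72/7 = -97484/7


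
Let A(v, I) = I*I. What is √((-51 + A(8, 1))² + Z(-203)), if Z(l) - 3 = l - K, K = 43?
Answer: √2257 ≈ 47.508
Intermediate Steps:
A(v, I) = I²
Z(l) = -40 + l (Z(l) = 3 + (l - 1*43) = 3 + (l - 43) = 3 + (-43 + l) = -40 + l)
√((-51 + A(8, 1))² + Z(-203)) = √((-51 + 1²)² + (-40 - 203)) = √((-51 + 1)² - 243) = √((-50)² - 243) = √(2500 - 243) = √2257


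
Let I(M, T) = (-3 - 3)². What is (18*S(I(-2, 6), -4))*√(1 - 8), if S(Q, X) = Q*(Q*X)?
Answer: -93312*I*√7 ≈ -2.4688e+5*I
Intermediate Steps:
I(M, T) = 36 (I(M, T) = (-6)² = 36)
S(Q, X) = X*Q²
(18*S(I(-2, 6), -4))*√(1 - 8) = (18*(-4*36²))*√(1 - 8) = (18*(-4*1296))*√(-7) = (18*(-5184))*(I*√7) = -93312*I*√7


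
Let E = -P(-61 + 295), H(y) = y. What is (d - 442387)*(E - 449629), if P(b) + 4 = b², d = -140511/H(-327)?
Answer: 24297720428826/109 ≈ 2.2291e+11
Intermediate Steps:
d = 46837/109 (d = -140511/(-327) = -140511*(-1/327) = 46837/109 ≈ 429.70)
P(b) = -4 + b²
E = -54752 (E = -(-4 + (-61 + 295)²) = -(-4 + 234²) = -(-4 + 54756) = -1*54752 = -54752)
(d - 442387)*(E - 449629) = (46837/109 - 442387)*(-54752 - 449629) = -48173346/109*(-504381) = 24297720428826/109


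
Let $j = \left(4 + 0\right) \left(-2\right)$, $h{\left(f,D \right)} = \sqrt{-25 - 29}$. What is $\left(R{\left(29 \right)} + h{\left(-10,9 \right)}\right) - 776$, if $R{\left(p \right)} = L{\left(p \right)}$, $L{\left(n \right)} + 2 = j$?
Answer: $-786 + 3 i \sqrt{6} \approx -786.0 + 7.3485 i$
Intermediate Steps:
$h{\left(f,D \right)} = 3 i \sqrt{6}$ ($h{\left(f,D \right)} = \sqrt{-54} = 3 i \sqrt{6}$)
$j = -8$ ($j = 4 \left(-2\right) = -8$)
$L{\left(n \right)} = -10$ ($L{\left(n \right)} = -2 - 8 = -10$)
$R{\left(p \right)} = -10$
$\left(R{\left(29 \right)} + h{\left(-10,9 \right)}\right) - 776 = \left(-10 + 3 i \sqrt{6}\right) - 776 = -786 + 3 i \sqrt{6}$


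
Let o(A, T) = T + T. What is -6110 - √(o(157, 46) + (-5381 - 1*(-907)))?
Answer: -6110 - I*√4382 ≈ -6110.0 - 66.197*I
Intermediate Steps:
o(A, T) = 2*T
-6110 - √(o(157, 46) + (-5381 - 1*(-907))) = -6110 - √(2*46 + (-5381 - 1*(-907))) = -6110 - √(92 + (-5381 + 907)) = -6110 - √(92 - 4474) = -6110 - √(-4382) = -6110 - I*√4382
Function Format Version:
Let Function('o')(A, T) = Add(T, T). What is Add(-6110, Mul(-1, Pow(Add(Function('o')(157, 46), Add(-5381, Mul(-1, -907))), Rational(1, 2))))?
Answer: Add(-6110, Mul(-1, I, Pow(4382, Rational(1, 2)))) ≈ Add(-6110.0, Mul(-66.197, I))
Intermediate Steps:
Function('o')(A, T) = Mul(2, T)
Add(-6110, Mul(-1, Pow(Add(Function('o')(157, 46), Add(-5381, Mul(-1, -907))), Rational(1, 2)))) = Add(-6110, Mul(-1, Pow(Add(Mul(2, 46), Add(-5381, Mul(-1, -907))), Rational(1, 2)))) = Add(-6110, Mul(-1, Pow(Add(92, Add(-5381, 907)), Rational(1, 2)))) = Add(-6110, Mul(-1, Pow(Add(92, -4474), Rational(1, 2)))) = Add(-6110, Mul(-1, Pow(-4382, Rational(1, 2)))) = Add(-6110, Mul(-1, Mul(I, Pow(4382, Rational(1, 2))))) = Add(-6110, Mul(-1, I, Pow(4382, Rational(1, 2))))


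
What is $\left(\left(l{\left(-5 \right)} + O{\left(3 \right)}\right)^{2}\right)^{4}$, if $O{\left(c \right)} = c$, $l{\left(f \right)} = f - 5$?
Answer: $5764801$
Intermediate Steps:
$l{\left(f \right)} = -5 + f$ ($l{\left(f \right)} = f - 5 = -5 + f$)
$\left(\left(l{\left(-5 \right)} + O{\left(3 \right)}\right)^{2}\right)^{4} = \left(\left(\left(-5 - 5\right) + 3\right)^{2}\right)^{4} = \left(\left(-10 + 3\right)^{2}\right)^{4} = \left(\left(-7\right)^{2}\right)^{4} = 49^{4} = 5764801$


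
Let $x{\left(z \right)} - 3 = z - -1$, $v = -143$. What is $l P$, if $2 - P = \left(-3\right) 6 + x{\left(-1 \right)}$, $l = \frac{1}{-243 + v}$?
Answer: $- \frac{17}{386} \approx -0.044041$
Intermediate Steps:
$x{\left(z \right)} = 4 + z$ ($x{\left(z \right)} = 3 + \left(z - -1\right) = 3 + \left(z + 1\right) = 3 + \left(1 + z\right) = 4 + z$)
$l = - \frac{1}{386}$ ($l = \frac{1}{-243 - 143} = \frac{1}{-386} = - \frac{1}{386} \approx -0.0025907$)
$P = 17$ ($P = 2 - \left(\left(-3\right) 6 + \left(4 - 1\right)\right) = 2 - \left(-18 + 3\right) = 2 - -15 = 2 + 15 = 17$)
$l P = \left(- \frac{1}{386}\right) 17 = - \frac{17}{386}$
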